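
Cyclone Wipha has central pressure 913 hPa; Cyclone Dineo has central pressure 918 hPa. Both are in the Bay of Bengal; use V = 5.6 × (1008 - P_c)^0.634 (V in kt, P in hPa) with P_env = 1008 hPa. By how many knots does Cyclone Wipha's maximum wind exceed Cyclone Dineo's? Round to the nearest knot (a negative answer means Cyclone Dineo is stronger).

Cyclone Wipha: ΔP = 95; V ≈ 5.6 × 95^0.634 ≈ 100.48 kt.
Cyclone Dineo: ΔP = 90; V ≈ 5.6 × 90^0.634 ≈ 97.09 kt.
Difference ≈ 100.48 − 97.09 = 3.39 → 3 kt.

3 kt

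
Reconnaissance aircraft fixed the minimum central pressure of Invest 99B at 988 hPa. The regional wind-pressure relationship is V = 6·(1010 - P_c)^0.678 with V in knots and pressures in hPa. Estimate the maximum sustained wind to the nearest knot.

49 kt

ΔP = 1010 − 988 = 22 hPa.
22^0.678 ≈ 8.131.
V ≈ 6 × 8.131 ≈ 48.8 kt.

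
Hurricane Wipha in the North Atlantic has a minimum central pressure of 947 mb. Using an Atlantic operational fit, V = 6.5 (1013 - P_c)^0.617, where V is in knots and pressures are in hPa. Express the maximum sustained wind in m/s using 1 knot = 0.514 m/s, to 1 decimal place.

ΔP = 1013 − 947 = 66 mb.
V ≈ 6.5 × 66^0.617 = 6.5 × 13.264 ≈ 86.213 kt.
86.213 × 0.514 ≈ 44.31 m/s → 44.3 m/s.

44.3 m/s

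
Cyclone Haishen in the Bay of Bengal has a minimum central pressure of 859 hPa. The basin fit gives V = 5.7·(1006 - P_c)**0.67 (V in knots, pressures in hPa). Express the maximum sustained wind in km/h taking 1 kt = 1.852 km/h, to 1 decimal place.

299.0 km/h

ΔP = 1006 − 859 = 147 hPa.
V ≈ 5.7 × 147^0.67 = 5.7 × 28.321 ≈ 161.427 kt.
161.427 × 1.852 ≈ 298.96 km/h → 299.0 km/h.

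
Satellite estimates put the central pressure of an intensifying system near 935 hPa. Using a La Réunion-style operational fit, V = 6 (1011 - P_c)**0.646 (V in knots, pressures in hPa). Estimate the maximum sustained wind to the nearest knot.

98 kt

ΔP = 1011 − 935 = 76 hPa.
76^0.646 ≈ 16.406.
V ≈ 6 × 16.406 ≈ 98.4 kt.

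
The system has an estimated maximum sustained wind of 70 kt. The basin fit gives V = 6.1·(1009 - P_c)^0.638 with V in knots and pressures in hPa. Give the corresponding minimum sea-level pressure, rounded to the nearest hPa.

ΔP = (V / 6.1)^(1/0.638) = (70/6.1)^1.567.
70/6.1 = 11.475; 11.475^1.567 ≈ 45.82 hPa.
P_c = 1009 − 45.82 = 963.18 ≈ 963 hPa.

963 hPa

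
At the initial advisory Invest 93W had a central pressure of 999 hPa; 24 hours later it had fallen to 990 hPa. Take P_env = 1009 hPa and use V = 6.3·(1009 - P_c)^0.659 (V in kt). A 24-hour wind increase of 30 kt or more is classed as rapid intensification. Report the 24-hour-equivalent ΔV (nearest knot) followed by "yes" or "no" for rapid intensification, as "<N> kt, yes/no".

15 kt, no

V₁: ΔP = 10, V ≈ 6.3 × 10^0.659 ≈ 28.73 kt.
V₂: ΔP = 19, V ≈ 6.3 × 19^0.659 ≈ 43.86 kt.
ΔV over 24 h = 15.13 kt → 24 h equivalent = 15.13 × 24/24 ≈ 15.13 kt.
15 kt < 30 kt ⇒ not rapid intensification.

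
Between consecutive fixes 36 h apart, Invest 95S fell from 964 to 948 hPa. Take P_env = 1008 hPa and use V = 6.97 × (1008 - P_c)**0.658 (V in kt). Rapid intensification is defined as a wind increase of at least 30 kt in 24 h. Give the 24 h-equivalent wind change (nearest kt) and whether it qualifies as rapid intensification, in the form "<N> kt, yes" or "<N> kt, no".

13 kt, no

V₁: ΔP = 44, V ≈ 6.97 × 44^0.658 ≈ 84.07 kt.
V₂: ΔP = 60, V ≈ 6.97 × 60^0.658 ≈ 103.10 kt.
ΔV over 36 h = 19.03 kt → 24 h equivalent = 19.03 × 24/36 ≈ 12.69 kt.
13 kt < 30 kt ⇒ not rapid intensification.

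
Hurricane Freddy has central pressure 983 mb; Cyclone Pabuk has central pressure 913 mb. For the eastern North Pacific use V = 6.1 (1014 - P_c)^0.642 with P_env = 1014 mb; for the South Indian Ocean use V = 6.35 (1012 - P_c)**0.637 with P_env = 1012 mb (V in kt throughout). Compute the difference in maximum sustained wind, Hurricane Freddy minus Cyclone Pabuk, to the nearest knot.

Hurricane Freddy: ΔP = 31; V ≈ 6.1 × 31^0.642 ≈ 55.31 kt.
Cyclone Pabuk: ΔP = 99; V ≈ 6.35 × 99^0.637 ≈ 118.58 kt.
Difference ≈ 55.31 − 118.58 = -63.27 → -63 kt.

-63 kt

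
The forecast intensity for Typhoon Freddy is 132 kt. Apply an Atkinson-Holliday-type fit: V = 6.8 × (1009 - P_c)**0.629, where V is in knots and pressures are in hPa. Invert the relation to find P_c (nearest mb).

897 mb

ΔP = (V / 6.8)^(1/0.629) = (132/6.8)^1.590.
132/6.8 = 19.412; 19.412^1.590 ≈ 111.63 mb.
P_c = 1009 − 111.63 = 897.37 ≈ 897 mb.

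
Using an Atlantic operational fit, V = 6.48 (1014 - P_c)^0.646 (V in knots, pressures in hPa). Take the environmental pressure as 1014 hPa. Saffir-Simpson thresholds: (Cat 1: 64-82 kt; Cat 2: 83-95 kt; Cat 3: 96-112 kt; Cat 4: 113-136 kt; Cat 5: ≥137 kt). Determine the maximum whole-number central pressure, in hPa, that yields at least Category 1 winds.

979 hPa

Category 1 begins at V = 64 kt.
Required ΔP = (64/6.48)^(1/0.646) = 9.877^1.548 ≈ 34.64 hPa.
P_c ≤ 1014 − 34.64 = 979.36, so the highest integer P_c is 979 hPa.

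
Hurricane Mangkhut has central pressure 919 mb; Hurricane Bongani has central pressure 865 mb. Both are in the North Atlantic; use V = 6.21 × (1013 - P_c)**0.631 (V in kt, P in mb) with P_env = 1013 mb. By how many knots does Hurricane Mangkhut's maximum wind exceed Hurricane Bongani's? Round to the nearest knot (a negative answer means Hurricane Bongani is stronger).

-36 kt

Hurricane Mangkhut: ΔP = 94; V ≈ 6.21 × 94^0.631 ≈ 109.18 kt.
Hurricane Bongani: ΔP = 148; V ≈ 6.21 × 148^0.631 ≈ 145.39 kt.
Difference ≈ 109.18 − 145.39 = -36.21 → -36 kt.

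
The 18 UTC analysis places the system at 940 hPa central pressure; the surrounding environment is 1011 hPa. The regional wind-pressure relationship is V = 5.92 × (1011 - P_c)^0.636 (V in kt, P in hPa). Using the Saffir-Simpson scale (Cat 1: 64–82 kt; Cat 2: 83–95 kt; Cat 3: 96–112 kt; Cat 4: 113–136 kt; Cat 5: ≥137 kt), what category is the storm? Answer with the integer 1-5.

2

ΔP = 1011 − 940 = 71 hPa.
V ≈ 5.92 × 71^0.636 = 5.92 × 15.05 ≈ 89 kt.
89 kt falls in the Category 2 band.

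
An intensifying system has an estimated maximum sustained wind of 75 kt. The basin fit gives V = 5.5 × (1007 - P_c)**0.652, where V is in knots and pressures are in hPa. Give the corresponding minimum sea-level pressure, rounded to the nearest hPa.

952 hPa

ΔP = (V / 5.5)^(1/0.652) = (75/5.5)^1.534.
75/5.5 = 13.636; 13.636^1.534 ≈ 55.00 hPa.
P_c = 1007 − 55.00 = 952.00 ≈ 952 hPa.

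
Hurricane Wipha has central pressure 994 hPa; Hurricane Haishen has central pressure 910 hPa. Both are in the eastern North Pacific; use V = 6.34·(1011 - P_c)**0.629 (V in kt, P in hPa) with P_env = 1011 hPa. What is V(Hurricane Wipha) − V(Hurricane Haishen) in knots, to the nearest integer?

Hurricane Wipha: ΔP = 17; V ≈ 6.34 × 17^0.629 ≈ 37.67 kt.
Hurricane Haishen: ΔP = 101; V ≈ 6.34 × 101^0.629 ≈ 115.56 kt.
Difference ≈ 37.67 − 115.56 = -77.89 → -78 kt.

-78 kt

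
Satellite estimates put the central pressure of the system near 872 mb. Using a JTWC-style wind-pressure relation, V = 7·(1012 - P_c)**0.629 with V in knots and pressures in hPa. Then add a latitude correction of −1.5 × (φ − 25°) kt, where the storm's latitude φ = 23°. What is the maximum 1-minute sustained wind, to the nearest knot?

160 kt

ΔP = 1012 − 872 = 140 mb.
140^0.629 ≈ 22.383.
V ≈ 7 × 22.383 ≈ 156.7 kt.
Latitude correction: −1.5 × (23 − 25) = 3 kt.
Corrected V ≈ 159.7 kt → 160 kt.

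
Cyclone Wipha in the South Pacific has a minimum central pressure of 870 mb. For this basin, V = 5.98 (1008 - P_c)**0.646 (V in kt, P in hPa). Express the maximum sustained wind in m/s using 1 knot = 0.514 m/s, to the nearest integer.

ΔP = 1008 − 870 = 138 mb.
V ≈ 5.98 × 138^0.646 = 5.98 × 24.119 ≈ 144.232 kt.
144.232 × 0.514 ≈ 74.14 m/s → 74 m/s.

74 m/s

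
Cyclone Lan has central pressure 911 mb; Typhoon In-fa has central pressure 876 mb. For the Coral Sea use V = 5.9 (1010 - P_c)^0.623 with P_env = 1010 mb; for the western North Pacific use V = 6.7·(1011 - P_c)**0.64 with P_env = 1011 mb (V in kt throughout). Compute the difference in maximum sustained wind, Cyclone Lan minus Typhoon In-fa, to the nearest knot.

Cyclone Lan: ΔP = 99; V ≈ 5.9 × 99^0.623 ≈ 103.31 kt.
Typhoon In-fa: ΔP = 135; V ≈ 6.7 × 135^0.64 ≈ 154.70 kt.
Difference ≈ 103.31 − 154.70 = -51.39 → -51 kt.

-51 kt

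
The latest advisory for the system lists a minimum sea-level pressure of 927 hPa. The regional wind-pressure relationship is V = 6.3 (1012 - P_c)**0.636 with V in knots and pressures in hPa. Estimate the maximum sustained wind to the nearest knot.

106 kt

ΔP = 1012 − 927 = 85 hPa.
85^0.636 ≈ 16.870.
V ≈ 6.3 × 16.870 ≈ 106.3 kt.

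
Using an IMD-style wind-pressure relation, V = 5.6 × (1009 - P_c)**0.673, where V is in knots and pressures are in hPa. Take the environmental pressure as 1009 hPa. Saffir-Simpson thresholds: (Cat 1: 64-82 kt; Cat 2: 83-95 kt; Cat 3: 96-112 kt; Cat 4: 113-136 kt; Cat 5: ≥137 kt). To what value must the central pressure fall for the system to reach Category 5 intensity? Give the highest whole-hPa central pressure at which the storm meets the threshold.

Category 5 begins at V = 137 kt.
Required ΔP = (137/5.6)^(1/0.673) = 24.464^1.486 ≈ 115.66 hPa.
P_c ≤ 1009 − 115.66 = 893.34, so the highest integer P_c is 893 hPa.

893 hPa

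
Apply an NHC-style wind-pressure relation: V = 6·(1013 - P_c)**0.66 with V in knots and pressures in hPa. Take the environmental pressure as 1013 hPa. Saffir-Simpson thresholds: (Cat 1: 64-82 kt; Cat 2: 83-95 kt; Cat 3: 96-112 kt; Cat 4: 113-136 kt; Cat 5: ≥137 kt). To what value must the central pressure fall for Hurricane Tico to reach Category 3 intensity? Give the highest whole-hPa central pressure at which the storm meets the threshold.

Category 3 begins at V = 96 kt.
Required ΔP = (96/6)^(1/0.66) = 16.000^1.515 ≈ 66.75 hPa.
P_c ≤ 1013 − 66.75 = 946.25, so the highest integer P_c is 946 hPa.

946 hPa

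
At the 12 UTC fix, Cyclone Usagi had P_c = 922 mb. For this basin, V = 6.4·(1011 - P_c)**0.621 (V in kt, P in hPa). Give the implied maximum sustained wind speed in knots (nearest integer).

104 kt

ΔP = 1011 − 922 = 89 mb.
89^0.621 ≈ 16.239.
V ≈ 6.4 × 16.239 ≈ 103.9 kt.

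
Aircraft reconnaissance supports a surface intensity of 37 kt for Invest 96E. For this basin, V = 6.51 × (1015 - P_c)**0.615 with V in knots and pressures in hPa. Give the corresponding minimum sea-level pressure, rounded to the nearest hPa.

ΔP = (V / 6.51)^(1/0.615) = (37/6.51)^1.626.
37/6.51 = 5.684; 5.684^1.626 ≈ 16.87 hPa.
P_c = 1015 − 16.87 = 998.13 ≈ 998 hPa.

998 hPa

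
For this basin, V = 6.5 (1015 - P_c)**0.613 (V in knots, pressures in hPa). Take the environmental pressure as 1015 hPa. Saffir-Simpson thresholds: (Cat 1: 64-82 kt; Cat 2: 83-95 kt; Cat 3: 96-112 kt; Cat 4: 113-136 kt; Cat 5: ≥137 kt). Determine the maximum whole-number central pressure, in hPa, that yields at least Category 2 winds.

Category 2 begins at V = 83 kt.
Required ΔP = (83/6.5)^(1/0.613) = 12.769^1.631 ≈ 63.75 hPa.
P_c ≤ 1015 − 63.75 = 951.25, so the highest integer P_c is 951 hPa.

951 hPa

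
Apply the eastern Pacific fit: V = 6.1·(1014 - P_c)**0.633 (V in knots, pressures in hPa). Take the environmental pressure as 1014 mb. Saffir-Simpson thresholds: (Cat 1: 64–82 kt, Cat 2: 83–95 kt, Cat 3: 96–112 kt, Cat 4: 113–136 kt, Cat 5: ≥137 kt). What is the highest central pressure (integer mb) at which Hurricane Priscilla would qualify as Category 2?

952 mb

Category 2 begins at V = 83 kt.
Required ΔP = (83/6.1)^(1/0.633) = 13.607^1.580 ≈ 61.81 mb.
P_c ≤ 1014 − 61.81 = 952.19, so the highest integer P_c is 952 mb.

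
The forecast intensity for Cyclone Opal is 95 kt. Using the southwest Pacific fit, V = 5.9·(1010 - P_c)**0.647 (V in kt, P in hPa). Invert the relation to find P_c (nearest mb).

ΔP = (V / 5.9)^(1/0.647) = (95/5.9)^1.546.
95/5.9 = 16.102; 16.102^1.546 ≈ 73.34 mb.
P_c = 1010 − 73.34 = 936.66 ≈ 937 mb.

937 mb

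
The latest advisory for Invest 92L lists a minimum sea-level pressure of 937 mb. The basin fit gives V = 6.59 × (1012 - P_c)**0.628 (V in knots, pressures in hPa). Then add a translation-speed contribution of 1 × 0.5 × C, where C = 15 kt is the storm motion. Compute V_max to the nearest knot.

107 kt

ΔP = 1012 − 937 = 75 mb.
75^0.628 ≈ 15.050.
V ≈ 6.59 × 15.050 ≈ 99.2 kt.
Translation term: 1 × 0.5 × 15 = 7.5 kt.
Corrected V ≈ 106.7 kt → 107 kt.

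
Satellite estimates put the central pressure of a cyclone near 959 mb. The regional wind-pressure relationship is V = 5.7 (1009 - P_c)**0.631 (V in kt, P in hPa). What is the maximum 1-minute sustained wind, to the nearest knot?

ΔP = 1009 − 959 = 50 mb.
50^0.631 ≈ 11.805.
V ≈ 5.7 × 11.805 ≈ 67.3 kt.

67 kt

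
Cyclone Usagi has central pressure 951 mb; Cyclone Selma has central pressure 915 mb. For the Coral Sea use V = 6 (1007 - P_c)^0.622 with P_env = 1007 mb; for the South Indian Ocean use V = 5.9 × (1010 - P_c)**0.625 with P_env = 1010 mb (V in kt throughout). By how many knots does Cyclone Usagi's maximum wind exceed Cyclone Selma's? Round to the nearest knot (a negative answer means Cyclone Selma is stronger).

-28 kt

Cyclone Usagi: ΔP = 56; V ≈ 6 × 56^0.622 ≈ 73.37 kt.
Cyclone Selma: ΔP = 95; V ≈ 5.9 × 95^0.625 ≈ 101.61 kt.
Difference ≈ 73.37 − 101.61 = -28.24 → -28 kt.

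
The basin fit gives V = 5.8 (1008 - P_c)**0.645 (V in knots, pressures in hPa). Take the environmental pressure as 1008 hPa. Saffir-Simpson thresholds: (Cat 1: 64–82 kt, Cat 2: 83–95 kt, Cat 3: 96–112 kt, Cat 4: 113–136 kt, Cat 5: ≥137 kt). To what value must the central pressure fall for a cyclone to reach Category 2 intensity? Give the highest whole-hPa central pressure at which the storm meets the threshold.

946 hPa

Category 2 begins at V = 83 kt.
Required ΔP = (83/5.8)^(1/0.645) = 14.310^1.550 ≈ 61.90 hPa.
P_c ≤ 1008 − 61.90 = 946.10, so the highest integer P_c is 946 hPa.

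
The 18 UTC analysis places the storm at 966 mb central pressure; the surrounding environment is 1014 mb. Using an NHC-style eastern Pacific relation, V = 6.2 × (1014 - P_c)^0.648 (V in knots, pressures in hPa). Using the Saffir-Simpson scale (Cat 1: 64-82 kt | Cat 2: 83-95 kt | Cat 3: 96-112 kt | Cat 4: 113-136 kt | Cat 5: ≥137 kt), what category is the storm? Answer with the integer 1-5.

ΔP = 1014 − 966 = 48 mb.
V ≈ 6.2 × 48^0.648 = 6.2 × 12.29 ≈ 76 kt.
76 kt falls in the Category 1 band.

1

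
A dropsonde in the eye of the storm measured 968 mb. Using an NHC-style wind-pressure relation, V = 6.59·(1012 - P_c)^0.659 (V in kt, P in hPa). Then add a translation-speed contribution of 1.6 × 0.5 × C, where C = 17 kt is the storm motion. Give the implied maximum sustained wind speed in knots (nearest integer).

93 kt

ΔP = 1012 − 968 = 44 mb.
44^0.659 ≈ 12.107.
V ≈ 6.59 × 12.107 ≈ 79.8 kt.
Translation term: 1.6 × 0.5 × 17 = 13.6 kt.
Corrected V ≈ 93.4 kt → 93 kt.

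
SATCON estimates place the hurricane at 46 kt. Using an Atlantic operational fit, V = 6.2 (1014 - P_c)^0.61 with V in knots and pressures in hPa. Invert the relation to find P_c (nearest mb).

ΔP = (V / 6.2)^(1/0.61) = (46/6.2)^1.639.
46/6.2 = 7.419; 7.419^1.639 ≈ 26.72 mb.
P_c = 1014 − 26.72 = 987.28 ≈ 987 mb.

987 mb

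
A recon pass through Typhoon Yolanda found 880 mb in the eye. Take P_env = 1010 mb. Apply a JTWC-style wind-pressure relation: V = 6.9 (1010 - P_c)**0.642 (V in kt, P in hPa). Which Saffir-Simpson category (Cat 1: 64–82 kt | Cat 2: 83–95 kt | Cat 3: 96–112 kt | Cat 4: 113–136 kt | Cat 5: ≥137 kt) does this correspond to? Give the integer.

5

ΔP = 1010 − 880 = 130 mb.
V ≈ 6.9 × 130^0.642 = 6.9 × 22.76 ≈ 157 kt.
157 kt falls in the Category 5 band.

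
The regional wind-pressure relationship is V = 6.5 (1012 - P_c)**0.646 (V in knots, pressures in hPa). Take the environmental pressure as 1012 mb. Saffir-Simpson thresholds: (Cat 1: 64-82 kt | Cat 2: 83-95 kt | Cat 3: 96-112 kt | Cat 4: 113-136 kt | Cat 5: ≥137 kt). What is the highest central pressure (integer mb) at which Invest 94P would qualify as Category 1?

Category 1 begins at V = 64 kt.
Required ΔP = (64/6.5)^(1/0.646) = 9.846^1.548 ≈ 34.48 mb.
P_c ≤ 1012 − 34.48 = 977.52, so the highest integer P_c is 977 mb.

977 mb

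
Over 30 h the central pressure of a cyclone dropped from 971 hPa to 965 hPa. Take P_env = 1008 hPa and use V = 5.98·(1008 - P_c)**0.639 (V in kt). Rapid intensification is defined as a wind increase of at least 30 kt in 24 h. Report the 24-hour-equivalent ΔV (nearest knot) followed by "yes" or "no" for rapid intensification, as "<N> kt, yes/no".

V₁: ΔP = 37, V ≈ 5.98 × 37^0.639 ≈ 60.09 kt.
V₂: ΔP = 43, V ≈ 5.98 × 43^0.639 ≈ 66.14 kt.
ΔV over 30 h = 6.05 kt → 24 h equivalent = 6.05 × 24/30 ≈ 4.84 kt.
5 kt < 30 kt ⇒ not rapid intensification.

5 kt, no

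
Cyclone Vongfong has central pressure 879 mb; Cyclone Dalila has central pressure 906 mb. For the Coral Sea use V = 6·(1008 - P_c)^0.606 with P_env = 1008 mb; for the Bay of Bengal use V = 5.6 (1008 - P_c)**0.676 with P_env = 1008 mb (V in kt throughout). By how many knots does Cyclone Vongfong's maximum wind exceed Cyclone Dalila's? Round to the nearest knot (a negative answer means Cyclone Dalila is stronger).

Cyclone Vongfong: ΔP = 129; V ≈ 6 × 129^0.606 ≈ 114.07 kt.
Cyclone Dalila: ΔP = 102; V ≈ 5.6 × 102^0.676 ≈ 127.64 kt.
Difference ≈ 114.07 − 127.64 = -13.57 → -14 kt.

-14 kt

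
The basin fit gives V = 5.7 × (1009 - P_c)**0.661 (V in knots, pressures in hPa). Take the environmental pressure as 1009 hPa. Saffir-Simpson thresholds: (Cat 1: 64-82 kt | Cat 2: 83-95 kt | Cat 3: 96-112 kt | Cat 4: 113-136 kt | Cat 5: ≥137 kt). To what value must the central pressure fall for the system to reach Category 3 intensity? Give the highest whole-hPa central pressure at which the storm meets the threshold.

937 hPa

Category 3 begins at V = 96 kt.
Required ΔP = (96/5.7)^(1/0.661) = 16.842^1.513 ≈ 71.67 hPa.
P_c ≤ 1009 − 71.67 = 937.33, so the highest integer P_c is 937 hPa.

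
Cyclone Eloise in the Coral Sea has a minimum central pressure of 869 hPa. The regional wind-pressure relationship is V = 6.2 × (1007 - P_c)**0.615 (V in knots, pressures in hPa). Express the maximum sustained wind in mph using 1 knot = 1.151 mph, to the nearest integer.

148 mph

ΔP = 1007 − 869 = 138 hPa.
V ≈ 6.2 × 138^0.615 = 6.2 × 20.703 ≈ 128.356 kt.
128.356 × 1.151 ≈ 147.74 mph → 148 mph.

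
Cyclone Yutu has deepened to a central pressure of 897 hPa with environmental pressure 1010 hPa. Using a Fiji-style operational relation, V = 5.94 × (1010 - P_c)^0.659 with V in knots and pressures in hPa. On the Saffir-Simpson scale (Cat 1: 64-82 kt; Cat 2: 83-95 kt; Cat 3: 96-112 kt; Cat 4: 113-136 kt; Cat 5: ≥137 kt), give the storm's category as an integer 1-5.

4

ΔP = 1010 − 897 = 113 hPa.
V ≈ 5.94 × 113^0.659 = 5.94 × 22.54 ≈ 134 kt.
134 kt falls in the Category 4 band.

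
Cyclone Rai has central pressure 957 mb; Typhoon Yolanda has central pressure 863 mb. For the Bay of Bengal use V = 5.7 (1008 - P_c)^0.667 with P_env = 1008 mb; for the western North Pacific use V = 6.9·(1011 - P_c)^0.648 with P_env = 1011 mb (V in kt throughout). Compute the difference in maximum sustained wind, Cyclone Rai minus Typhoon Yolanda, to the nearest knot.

Cyclone Rai: ΔP = 51; V ≈ 5.7 × 51^0.667 ≈ 78.49 kt.
Typhoon Yolanda: ΔP = 148; V ≈ 6.9 × 148^0.648 ≈ 175.86 kt.
Difference ≈ 78.49 − 175.86 = -97.37 → -97 kt.

-97 kt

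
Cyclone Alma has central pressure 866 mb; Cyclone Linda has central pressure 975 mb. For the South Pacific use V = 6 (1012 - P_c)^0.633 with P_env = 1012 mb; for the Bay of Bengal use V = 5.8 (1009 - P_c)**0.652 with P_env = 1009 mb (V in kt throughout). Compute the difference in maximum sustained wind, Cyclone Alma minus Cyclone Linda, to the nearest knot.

Cyclone Alma: ΔP = 146; V ≈ 6 × 146^0.633 ≈ 140.67 kt.
Cyclone Linda: ΔP = 34; V ≈ 5.8 × 34^0.652 ≈ 57.80 kt.
Difference ≈ 140.67 − 57.80 = 82.87 → 83 kt.

83 kt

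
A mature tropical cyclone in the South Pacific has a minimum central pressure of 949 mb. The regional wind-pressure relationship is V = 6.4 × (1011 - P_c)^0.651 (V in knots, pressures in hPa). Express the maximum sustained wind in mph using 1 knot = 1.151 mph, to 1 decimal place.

ΔP = 1011 − 949 = 62 mb.
V ≈ 6.4 × 62^0.651 = 6.4 × 14.684 ≈ 93.978 kt.
93.978 × 1.151 ≈ 108.17 mph → 108.2 mph.

108.2 mph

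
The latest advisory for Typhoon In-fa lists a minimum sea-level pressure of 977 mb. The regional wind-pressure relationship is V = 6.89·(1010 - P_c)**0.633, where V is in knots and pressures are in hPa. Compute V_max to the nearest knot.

ΔP = 1010 − 977 = 33 mb.
33^0.633 ≈ 9.146.
V ≈ 6.89 × 9.146 ≈ 63.0 kt.

63 kt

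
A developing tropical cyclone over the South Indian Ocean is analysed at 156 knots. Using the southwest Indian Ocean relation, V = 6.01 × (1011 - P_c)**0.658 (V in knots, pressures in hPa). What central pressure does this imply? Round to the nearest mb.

ΔP = (V / 6.01)^(1/0.658) = (156/6.01)^1.520.
156/6.01 = 25.957; 25.957^1.520 ≈ 141.03 mb.
P_c = 1011 − 141.03 = 869.97 ≈ 870 mb.

870 mb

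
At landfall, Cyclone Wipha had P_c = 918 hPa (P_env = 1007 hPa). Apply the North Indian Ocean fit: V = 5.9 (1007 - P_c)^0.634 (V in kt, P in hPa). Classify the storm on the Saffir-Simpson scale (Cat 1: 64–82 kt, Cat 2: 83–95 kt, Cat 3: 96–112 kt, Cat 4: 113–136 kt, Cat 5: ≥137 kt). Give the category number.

3

ΔP = 1007 − 918 = 89 hPa.
V ≈ 5.9 × 89^0.634 = 5.9 × 17.22 ≈ 102 kt.
102 kt falls in the Category 3 band.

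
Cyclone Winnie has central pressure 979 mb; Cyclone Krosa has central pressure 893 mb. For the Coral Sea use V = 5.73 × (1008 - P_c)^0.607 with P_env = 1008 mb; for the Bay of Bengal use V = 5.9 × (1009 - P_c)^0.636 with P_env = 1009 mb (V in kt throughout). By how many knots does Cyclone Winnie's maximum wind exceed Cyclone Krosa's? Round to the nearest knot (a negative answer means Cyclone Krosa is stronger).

-77 kt

Cyclone Winnie: ΔP = 29; V ≈ 5.73 × 29^0.607 ≈ 44.24 kt.
Cyclone Krosa: ΔP = 116; V ≈ 5.9 × 116^0.636 ≈ 121.30 kt.
Difference ≈ 44.24 − 121.30 = -77.06 → -77 kt.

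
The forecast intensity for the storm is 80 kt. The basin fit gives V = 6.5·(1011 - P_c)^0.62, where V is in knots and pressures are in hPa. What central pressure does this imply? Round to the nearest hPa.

ΔP = (V / 6.5)^(1/0.62) = (80/6.5)^1.613.
80/6.5 = 12.308; 12.308^1.613 ≈ 57.33 hPa.
P_c = 1011 − 57.33 = 953.67 ≈ 954 hPa.

954 hPa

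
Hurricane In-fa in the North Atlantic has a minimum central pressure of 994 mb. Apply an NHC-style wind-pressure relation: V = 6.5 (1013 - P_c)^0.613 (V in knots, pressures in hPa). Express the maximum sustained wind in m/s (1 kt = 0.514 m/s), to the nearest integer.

20 m/s

ΔP = 1013 − 994 = 19 mb.
V ≈ 6.5 × 19^0.613 = 6.5 × 6.080 ≈ 39.517 kt.
39.517 × 0.514 ≈ 20.31 m/s → 20 m/s.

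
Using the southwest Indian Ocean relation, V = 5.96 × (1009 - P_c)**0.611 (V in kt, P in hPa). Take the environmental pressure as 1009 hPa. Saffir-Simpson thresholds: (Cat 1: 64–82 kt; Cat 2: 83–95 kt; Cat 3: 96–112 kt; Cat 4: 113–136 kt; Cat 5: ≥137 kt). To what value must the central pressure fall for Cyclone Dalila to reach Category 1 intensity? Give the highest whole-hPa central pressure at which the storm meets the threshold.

Category 1 begins at V = 64 kt.
Required ΔP = (64/5.96)^(1/0.611) = 10.738^1.637 ≈ 48.67 hPa.
P_c ≤ 1009 − 48.67 = 960.33, so the highest integer P_c is 960 hPa.

960 hPa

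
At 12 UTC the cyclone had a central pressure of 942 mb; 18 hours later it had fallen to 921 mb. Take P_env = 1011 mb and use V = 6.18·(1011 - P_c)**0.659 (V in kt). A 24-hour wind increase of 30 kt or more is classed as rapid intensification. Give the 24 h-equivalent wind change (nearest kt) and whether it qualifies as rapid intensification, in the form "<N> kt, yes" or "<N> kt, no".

V₁: ΔP = 69, V ≈ 6.18 × 69^0.659 ≈ 100.64 kt.
V₂: ΔP = 90, V ≈ 6.18 × 90^0.659 ≈ 119.90 kt.
ΔV over 18 h = 19.26 kt → 24 h equivalent = 19.26 × 24/18 ≈ 25.68 kt.
26 kt < 30 kt ⇒ not rapid intensification.

26 kt, no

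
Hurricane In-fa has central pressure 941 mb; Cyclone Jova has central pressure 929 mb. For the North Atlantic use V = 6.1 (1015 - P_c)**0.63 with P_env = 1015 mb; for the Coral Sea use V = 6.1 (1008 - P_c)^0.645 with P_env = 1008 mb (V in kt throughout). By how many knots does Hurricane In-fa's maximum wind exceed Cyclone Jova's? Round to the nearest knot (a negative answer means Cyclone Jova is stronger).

Hurricane In-fa: ΔP = 74; V ≈ 6.1 × 74^0.63 ≈ 91.82 kt.
Cyclone Jova: ΔP = 79; V ≈ 6.1 × 79^0.645 ≈ 102.16 kt.
Difference ≈ 91.82 − 102.16 = -10.34 → -10 kt.

-10 kt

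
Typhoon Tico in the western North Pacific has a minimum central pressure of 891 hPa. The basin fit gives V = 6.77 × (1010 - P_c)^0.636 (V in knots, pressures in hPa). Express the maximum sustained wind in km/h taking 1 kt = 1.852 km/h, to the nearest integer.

262 km/h

ΔP = 1010 − 891 = 119 hPa.
V ≈ 6.77 × 119^0.636 = 6.77 × 20.895 ≈ 141.461 kt.
141.461 × 1.852 ≈ 261.99 km/h → 262 km/h.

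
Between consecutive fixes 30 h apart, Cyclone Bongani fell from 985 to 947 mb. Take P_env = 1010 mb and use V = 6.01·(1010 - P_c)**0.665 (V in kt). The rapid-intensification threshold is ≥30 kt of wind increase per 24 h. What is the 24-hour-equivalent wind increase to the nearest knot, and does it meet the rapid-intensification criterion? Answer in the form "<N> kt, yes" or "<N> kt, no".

35 kt, yes

V₁: ΔP = 25, V ≈ 6.01 × 25^0.665 ≈ 51.11 kt.
V₂: ΔP = 63, V ≈ 6.01 × 63^0.665 ≈ 94.50 kt.
ΔV over 30 h = 43.39 kt → 24 h equivalent = 43.39 × 24/30 ≈ 34.71 kt.
35 kt ≥ 30 kt ⇒ rapid intensification.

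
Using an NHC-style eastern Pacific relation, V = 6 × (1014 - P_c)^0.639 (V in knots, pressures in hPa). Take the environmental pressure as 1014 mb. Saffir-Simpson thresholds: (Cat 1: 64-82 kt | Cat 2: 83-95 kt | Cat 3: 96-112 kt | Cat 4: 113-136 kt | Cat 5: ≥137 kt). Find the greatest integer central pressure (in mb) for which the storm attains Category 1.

973 mb

Category 1 begins at V = 64 kt.
Required ΔP = (64/6)^(1/0.639) = 10.667^1.565 ≈ 40.63 mb.
P_c ≤ 1014 − 40.63 = 973.37, so the highest integer P_c is 973 mb.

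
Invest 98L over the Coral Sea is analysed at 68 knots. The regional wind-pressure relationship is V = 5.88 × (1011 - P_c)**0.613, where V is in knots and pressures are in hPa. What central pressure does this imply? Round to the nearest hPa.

ΔP = (V / 5.88)^(1/0.613) = (68/5.88)^1.631.
68/5.88 = 11.565; 11.565^1.631 ≈ 54.24 hPa.
P_c = 1011 − 54.24 = 956.76 ≈ 957 hPa.

957 hPa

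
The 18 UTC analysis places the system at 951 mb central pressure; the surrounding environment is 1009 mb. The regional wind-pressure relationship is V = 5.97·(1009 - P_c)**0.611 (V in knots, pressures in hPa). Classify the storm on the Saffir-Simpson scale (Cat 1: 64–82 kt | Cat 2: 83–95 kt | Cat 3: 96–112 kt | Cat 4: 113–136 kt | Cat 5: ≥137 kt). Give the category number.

1

ΔP = 1009 − 951 = 58 mb.
V ≈ 5.97 × 58^0.611 = 5.97 × 11.95 ≈ 71 kt.
71 kt falls in the Category 1 band.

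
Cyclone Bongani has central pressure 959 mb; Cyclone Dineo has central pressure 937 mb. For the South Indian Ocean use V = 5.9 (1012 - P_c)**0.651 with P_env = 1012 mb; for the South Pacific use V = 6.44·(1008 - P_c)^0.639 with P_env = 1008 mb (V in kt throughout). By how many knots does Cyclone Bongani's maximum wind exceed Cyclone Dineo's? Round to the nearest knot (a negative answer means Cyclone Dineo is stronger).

Cyclone Bongani: ΔP = 53; V ≈ 5.9 × 53^0.651 ≈ 78.23 kt.
Cyclone Dineo: ΔP = 71; V ≈ 6.44 × 71^0.639 ≈ 98.14 kt.
Difference ≈ 78.23 − 98.14 = -19.91 → -20 kt.

-20 kt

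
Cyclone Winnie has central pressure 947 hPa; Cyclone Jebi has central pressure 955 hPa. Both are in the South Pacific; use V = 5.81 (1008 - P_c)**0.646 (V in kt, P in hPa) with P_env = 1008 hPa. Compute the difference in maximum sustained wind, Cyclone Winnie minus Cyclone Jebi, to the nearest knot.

Cyclone Winnie: ΔP = 61; V ≈ 5.81 × 61^0.646 ≈ 82.70 kt.
Cyclone Jebi: ΔP = 53; V ≈ 5.81 × 53^0.646 ≈ 75.52 kt.
Difference ≈ 82.70 − 75.52 = 7.18 → 7 kt.

7 kt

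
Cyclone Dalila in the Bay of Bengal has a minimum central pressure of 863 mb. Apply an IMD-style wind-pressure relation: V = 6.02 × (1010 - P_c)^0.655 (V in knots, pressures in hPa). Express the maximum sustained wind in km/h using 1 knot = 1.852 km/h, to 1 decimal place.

ΔP = 1010 − 863 = 147 mb.
V ≈ 6.02 × 147^0.655 = 6.02 × 26.278 ≈ 158.194 kt.
158.194 × 1.852 ≈ 292.97 km/h → 293.0 km/h.

293.0 km/h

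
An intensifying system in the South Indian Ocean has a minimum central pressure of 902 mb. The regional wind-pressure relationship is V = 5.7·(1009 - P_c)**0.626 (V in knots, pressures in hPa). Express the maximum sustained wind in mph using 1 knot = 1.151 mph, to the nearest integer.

122 mph

ΔP = 1009 − 902 = 107 mb.
V ≈ 5.7 × 107^0.626 = 5.7 × 18.638 ≈ 106.235 kt.
106.235 × 1.151 ≈ 122.28 mph → 122 mph.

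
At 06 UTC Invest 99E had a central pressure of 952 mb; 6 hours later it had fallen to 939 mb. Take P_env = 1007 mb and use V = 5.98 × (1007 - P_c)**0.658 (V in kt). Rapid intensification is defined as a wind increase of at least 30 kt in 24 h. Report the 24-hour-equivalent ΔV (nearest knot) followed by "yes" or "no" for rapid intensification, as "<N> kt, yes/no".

50 kt, yes

V₁: ΔP = 55, V ≈ 5.98 × 55^0.658 ≈ 83.53 kt.
V₂: ΔP = 68, V ≈ 5.98 × 68^0.658 ≈ 96.05 kt.
ΔV over 6 h = 12.52 kt → 24 h equivalent = 12.52 × 24/6 ≈ 50.08 kt.
50 kt ≥ 30 kt ⇒ rapid intensification.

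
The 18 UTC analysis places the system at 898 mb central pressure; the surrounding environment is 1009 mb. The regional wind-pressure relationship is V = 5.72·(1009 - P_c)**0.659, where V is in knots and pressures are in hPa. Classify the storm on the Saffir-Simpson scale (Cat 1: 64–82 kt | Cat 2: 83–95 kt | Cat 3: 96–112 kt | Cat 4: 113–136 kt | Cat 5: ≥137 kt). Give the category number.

4

ΔP = 1009 − 898 = 111 mb.
V ≈ 5.72 × 111^0.659 = 5.72 × 22.28 ≈ 127 kt.
127 kt falls in the Category 4 band.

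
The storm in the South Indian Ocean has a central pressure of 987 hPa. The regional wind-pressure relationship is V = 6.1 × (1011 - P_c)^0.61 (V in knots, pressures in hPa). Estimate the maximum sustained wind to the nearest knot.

42 kt

ΔP = 1011 − 987 = 24 hPa.
24^0.61 ≈ 6.949.
V ≈ 6.1 × 6.949 ≈ 42.4 kt.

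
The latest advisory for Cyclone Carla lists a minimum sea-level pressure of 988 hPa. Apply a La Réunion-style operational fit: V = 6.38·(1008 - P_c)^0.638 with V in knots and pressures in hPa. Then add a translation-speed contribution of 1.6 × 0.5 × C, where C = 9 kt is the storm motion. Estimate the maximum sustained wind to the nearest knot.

ΔP = 1008 − 988 = 20 hPa.
20^0.638 ≈ 6.762.
V ≈ 6.38 × 6.762 ≈ 43.1 kt.
Translation term: 1.6 × 0.5 × 9 = 7.2 kt.
Corrected V ≈ 50.3 kt → 50 kt.

50 kt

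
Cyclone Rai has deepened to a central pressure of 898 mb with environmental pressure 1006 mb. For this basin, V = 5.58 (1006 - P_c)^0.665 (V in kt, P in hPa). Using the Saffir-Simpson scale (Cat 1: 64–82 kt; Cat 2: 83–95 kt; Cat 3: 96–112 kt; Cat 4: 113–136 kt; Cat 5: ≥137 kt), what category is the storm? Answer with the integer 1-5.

ΔP = 1006 − 898 = 108 mb.
V ≈ 5.58 × 108^0.665 = 5.58 × 22.50 ≈ 126 kt.
126 kt falls in the Category 4 band.

4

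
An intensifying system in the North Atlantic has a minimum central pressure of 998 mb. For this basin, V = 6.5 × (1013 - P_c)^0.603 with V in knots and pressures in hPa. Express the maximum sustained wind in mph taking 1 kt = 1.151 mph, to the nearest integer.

38 mph

ΔP = 1013 − 998 = 15 mb.
V ≈ 6.5 × 15^0.603 = 6.5 × 5.119 ≈ 33.273 kt.
33.273 × 1.151 ≈ 38.30 mph → 38 mph.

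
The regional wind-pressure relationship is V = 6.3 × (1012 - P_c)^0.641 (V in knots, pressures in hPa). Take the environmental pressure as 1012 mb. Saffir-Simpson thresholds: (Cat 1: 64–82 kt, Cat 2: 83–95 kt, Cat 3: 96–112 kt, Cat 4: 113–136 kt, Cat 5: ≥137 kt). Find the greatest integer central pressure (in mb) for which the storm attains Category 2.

Category 2 begins at V = 83 kt.
Required ΔP = (83/6.3)^(1/0.641) = 13.175^1.560 ≈ 55.83 mb.
P_c ≤ 1012 − 55.83 = 956.17, so the highest integer P_c is 956 mb.

956 mb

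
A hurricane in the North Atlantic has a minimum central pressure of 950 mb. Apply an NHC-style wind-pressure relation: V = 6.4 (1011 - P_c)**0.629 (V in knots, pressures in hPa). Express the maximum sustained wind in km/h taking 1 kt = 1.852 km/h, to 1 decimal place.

157.3 km/h

ΔP = 1011 − 950 = 61 mb.
V ≈ 6.4 × 61^0.629 = 6.4 × 13.273 ≈ 84.948 kt.
84.948 × 1.852 ≈ 157.32 km/h → 157.3 km/h.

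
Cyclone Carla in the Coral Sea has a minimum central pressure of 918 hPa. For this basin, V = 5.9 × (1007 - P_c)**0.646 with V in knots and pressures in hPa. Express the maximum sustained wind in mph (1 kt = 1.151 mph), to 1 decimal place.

ΔP = 1007 − 918 = 89 hPa.
V ≈ 5.9 × 89^0.646 = 5.9 × 18.168 ≈ 107.191 kt.
107.191 × 1.151 ≈ 123.38 mph → 123.4 mph.

123.4 mph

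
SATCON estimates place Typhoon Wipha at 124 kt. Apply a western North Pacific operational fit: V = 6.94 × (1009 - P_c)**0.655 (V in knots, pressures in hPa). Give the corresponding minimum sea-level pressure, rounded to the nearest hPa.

927 hPa

ΔP = (V / 6.94)^(1/0.655) = (124/6.94)^1.527.
124/6.94 = 17.867; 17.867^1.527 ≈ 81.57 hPa.
P_c = 1009 − 81.57 = 927.43 ≈ 927 hPa.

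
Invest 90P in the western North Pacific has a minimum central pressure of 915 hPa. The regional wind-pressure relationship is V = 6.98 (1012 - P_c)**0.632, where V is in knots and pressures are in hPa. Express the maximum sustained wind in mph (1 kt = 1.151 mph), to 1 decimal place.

144.7 mph

ΔP = 1012 − 915 = 97 hPa.
V ≈ 6.98 × 97^0.632 = 6.98 × 18.015 ≈ 125.746 kt.
125.746 × 1.151 ≈ 144.73 mph → 144.7 mph.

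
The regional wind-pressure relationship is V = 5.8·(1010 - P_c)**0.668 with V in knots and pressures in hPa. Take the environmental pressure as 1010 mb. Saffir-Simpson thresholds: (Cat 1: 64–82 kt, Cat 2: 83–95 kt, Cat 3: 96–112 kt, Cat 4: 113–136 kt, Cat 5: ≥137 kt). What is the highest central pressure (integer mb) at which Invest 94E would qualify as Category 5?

896 mb

Category 5 begins at V = 137 kt.
Required ΔP = (137/5.8)^(1/0.668) = 23.621^1.497 ≈ 113.72 mb.
P_c ≤ 1010 − 113.72 = 896.28, so the highest integer P_c is 896 mb.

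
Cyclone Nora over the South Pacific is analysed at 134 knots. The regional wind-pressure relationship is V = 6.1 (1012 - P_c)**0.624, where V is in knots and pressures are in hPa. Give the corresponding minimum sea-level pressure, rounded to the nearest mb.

ΔP = (V / 6.1)^(1/0.624) = (134/6.1)^1.603.
134/6.1 = 21.967; 21.967^1.603 ≈ 141.34 mb.
P_c = 1012 − 141.34 = 870.66 ≈ 871 mb.

871 mb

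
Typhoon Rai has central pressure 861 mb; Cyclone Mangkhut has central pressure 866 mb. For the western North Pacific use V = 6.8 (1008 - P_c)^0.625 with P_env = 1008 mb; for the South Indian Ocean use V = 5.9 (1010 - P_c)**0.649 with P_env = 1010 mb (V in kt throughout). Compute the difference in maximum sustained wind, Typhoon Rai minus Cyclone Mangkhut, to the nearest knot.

Typhoon Rai: ΔP = 147; V ≈ 6.8 × 147^0.625 ≈ 153.84 kt.
Cyclone Mangkhut: ΔP = 144; V ≈ 5.9 × 144^0.649 ≈ 148.47 kt.
Difference ≈ 153.84 − 148.47 = 5.37 → 5 kt.

5 kt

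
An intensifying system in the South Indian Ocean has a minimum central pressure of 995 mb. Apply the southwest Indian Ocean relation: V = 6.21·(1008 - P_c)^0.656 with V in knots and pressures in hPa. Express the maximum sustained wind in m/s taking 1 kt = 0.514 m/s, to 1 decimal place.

17.2 m/s

ΔP = 1008 − 995 = 13 mb.
V ≈ 6.21 × 13^0.656 = 6.21 × 5.380 ≈ 33.407 kt.
33.407 × 0.514 ≈ 17.17 m/s → 17.2 m/s.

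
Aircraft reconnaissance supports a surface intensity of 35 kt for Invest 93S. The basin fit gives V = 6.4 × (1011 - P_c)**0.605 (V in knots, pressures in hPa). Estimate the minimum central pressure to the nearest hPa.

ΔP = (V / 6.4)^(1/0.605) = (35/6.4)^1.653.
35/6.4 = 5.469; 5.469^1.653 ≈ 16.58 hPa.
P_c = 1011 − 16.58 = 994.42 ≈ 994 hPa.

994 hPa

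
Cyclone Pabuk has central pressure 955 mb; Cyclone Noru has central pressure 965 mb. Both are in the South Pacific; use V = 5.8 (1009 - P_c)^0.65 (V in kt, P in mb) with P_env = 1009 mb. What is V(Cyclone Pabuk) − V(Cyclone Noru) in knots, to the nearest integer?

Cyclone Pabuk: ΔP = 54; V ≈ 5.8 × 54^0.65 ≈ 77.53 kt.
Cyclone Noru: ΔP = 44; V ≈ 5.8 × 44^0.65 ≈ 67.87 kt.
Difference ≈ 77.53 − 67.87 = 9.66 → 10 kt.

10 kt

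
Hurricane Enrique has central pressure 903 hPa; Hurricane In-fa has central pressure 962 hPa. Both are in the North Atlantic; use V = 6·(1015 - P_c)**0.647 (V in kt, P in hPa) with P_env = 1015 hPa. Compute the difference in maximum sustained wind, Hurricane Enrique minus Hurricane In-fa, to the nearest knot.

49 kt

Hurricane Enrique: ΔP = 112; V ≈ 6 × 112^0.647 ≈ 127.06 kt.
Hurricane In-fa: ΔP = 53; V ≈ 6 × 53^0.647 ≈ 78.30 kt.
Difference ≈ 127.06 − 78.30 = 48.76 → 49 kt.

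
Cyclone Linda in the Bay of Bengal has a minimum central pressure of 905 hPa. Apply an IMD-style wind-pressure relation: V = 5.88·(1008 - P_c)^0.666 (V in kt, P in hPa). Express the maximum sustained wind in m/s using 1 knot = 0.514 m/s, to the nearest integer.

ΔP = 1008 − 905 = 103 hPa.
V ≈ 5.88 × 103^0.666 = 5.88 × 21.905 ≈ 128.803 kt.
128.803 × 0.514 ≈ 66.20 m/s → 66 m/s.

66 m/s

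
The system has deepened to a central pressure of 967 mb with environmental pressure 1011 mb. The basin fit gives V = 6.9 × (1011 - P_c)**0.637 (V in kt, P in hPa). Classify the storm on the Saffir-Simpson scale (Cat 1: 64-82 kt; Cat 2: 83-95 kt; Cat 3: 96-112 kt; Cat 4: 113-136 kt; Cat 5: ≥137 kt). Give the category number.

ΔP = 1011 − 967 = 44 mb.
V ≈ 6.9 × 44^0.637 = 6.9 × 11.14 ≈ 77 kt.
77 kt falls in the Category 1 band.

1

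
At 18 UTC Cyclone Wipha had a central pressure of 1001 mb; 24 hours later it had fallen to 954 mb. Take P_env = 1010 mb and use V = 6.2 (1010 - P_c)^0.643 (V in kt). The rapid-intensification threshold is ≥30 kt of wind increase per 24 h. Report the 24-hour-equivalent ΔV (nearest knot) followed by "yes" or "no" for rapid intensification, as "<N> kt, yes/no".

V₁: ΔP = 9, V ≈ 6.2 × 9^0.643 ≈ 25.47 kt.
V₂: ΔP = 56, V ≈ 6.2 × 56^0.643 ≈ 82.50 kt.
ΔV over 24 h = 57.03 kt → 24 h equivalent = 57.03 × 24/24 ≈ 57.03 kt.
57 kt ≥ 30 kt ⇒ rapid intensification.

57 kt, yes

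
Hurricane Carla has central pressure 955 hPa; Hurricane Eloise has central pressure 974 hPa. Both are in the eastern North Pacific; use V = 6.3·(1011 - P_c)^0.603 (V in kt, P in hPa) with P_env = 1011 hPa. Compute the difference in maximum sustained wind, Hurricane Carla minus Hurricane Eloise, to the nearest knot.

16 kt

Hurricane Carla: ΔP = 56; V ≈ 6.3 × 56^0.603 ≈ 71.37 kt.
Hurricane Eloise: ΔP = 37; V ≈ 6.3 × 37^0.603 ≈ 55.59 kt.
Difference ≈ 71.37 − 55.59 = 15.78 → 16 kt.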